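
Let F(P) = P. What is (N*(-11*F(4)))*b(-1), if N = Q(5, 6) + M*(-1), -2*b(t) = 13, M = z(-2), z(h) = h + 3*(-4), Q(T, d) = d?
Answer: 5720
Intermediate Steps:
z(h) = -12 + h (z(h) = h - 12 = -12 + h)
M = -14 (M = -12 - 2 = -14)
b(t) = -13/2 (b(t) = -1/2*13 = -13/2)
N = 20 (N = 6 - 14*(-1) = 6 + 14 = 20)
(N*(-11*F(4)))*b(-1) = (20*(-11*4))*(-13/2) = (20*(-44))*(-13/2) = -880*(-13/2) = 5720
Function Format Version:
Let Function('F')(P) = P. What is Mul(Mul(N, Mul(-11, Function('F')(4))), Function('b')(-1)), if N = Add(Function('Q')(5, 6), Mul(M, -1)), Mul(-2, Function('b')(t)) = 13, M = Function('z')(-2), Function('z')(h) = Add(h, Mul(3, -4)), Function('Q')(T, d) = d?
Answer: 5720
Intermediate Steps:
Function('z')(h) = Add(-12, h) (Function('z')(h) = Add(h, -12) = Add(-12, h))
M = -14 (M = Add(-12, -2) = -14)
Function('b')(t) = Rational(-13, 2) (Function('b')(t) = Mul(Rational(-1, 2), 13) = Rational(-13, 2))
N = 20 (N = Add(6, Mul(-14, -1)) = Add(6, 14) = 20)
Mul(Mul(N, Mul(-11, Function('F')(4))), Function('b')(-1)) = Mul(Mul(20, Mul(-11, 4)), Rational(-13, 2)) = Mul(Mul(20, -44), Rational(-13, 2)) = Mul(-880, Rational(-13, 2)) = 5720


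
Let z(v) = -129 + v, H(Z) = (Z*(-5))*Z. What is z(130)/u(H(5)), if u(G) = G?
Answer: -1/125 ≈ -0.0080000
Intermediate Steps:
H(Z) = -5*Z² (H(Z) = (-5*Z)*Z = -5*Z²)
z(130)/u(H(5)) = (-129 + 130)/((-5*5²)) = 1/(-5*25) = 1/(-125) = 1*(-1/125) = -1/125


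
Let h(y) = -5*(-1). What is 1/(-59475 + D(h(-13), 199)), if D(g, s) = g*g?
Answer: -1/59450 ≈ -1.6821e-5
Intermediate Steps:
h(y) = 5
D(g, s) = g²
1/(-59475 + D(h(-13), 199)) = 1/(-59475 + 5²) = 1/(-59475 + 25) = 1/(-59450) = -1/59450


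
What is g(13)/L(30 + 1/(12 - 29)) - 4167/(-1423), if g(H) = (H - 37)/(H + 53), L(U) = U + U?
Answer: 23282651/7967377 ≈ 2.9222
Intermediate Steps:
L(U) = 2*U
g(H) = (-37 + H)/(53 + H)
g(13)/L(30 + 1/(12 - 29)) - 4167/(-1423) = ((-37 + 13)/(53 + 13))/((2*(30 + 1/(12 - 29)))) - 4167/(-1423) = (-24/66)/((2*(30 + 1/(-17)))) - 4167*(-1/1423) = ((1/66)*(-24))/((2*(30 - 1/17))) + 4167/1423 = -4/(11*(2*(509/17))) + 4167/1423 = -4/(11*1018/17) + 4167/1423 = -4/11*17/1018 + 4167/1423 = -34/5599 + 4167/1423 = 23282651/7967377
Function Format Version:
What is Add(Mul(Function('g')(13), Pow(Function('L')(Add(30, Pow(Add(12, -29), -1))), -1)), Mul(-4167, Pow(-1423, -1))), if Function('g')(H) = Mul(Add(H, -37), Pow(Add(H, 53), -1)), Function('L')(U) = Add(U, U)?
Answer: Rational(23282651, 7967377) ≈ 2.9222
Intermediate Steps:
Function('L')(U) = Mul(2, U)
Function('g')(H) = Mul(Pow(Add(53, H), -1), Add(-37, H)) (Function('g')(H) = Mul(Add(-37, H), Pow(Add(53, H), -1)) = Mul(Pow(Add(53, H), -1), Add(-37, H)))
Add(Mul(Function('g')(13), Pow(Function('L')(Add(30, Pow(Add(12, -29), -1))), -1)), Mul(-4167, Pow(-1423, -1))) = Add(Mul(Mul(Pow(Add(53, 13), -1), Add(-37, 13)), Pow(Mul(2, Add(30, Pow(Add(12, -29), -1))), -1)), Mul(-4167, Pow(-1423, -1))) = Add(Mul(Mul(Pow(66, -1), -24), Pow(Mul(2, Add(30, Pow(-17, -1))), -1)), Mul(-4167, Rational(-1, 1423))) = Add(Mul(Mul(Rational(1, 66), -24), Pow(Mul(2, Add(30, Rational(-1, 17))), -1)), Rational(4167, 1423)) = Add(Mul(Rational(-4, 11), Pow(Mul(2, Rational(509, 17)), -1)), Rational(4167, 1423)) = Add(Mul(Rational(-4, 11), Pow(Rational(1018, 17), -1)), Rational(4167, 1423)) = Add(Mul(Rational(-4, 11), Rational(17, 1018)), Rational(4167, 1423)) = Add(Rational(-34, 5599), Rational(4167, 1423)) = Rational(23282651, 7967377)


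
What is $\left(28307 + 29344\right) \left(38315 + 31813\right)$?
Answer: $4042949328$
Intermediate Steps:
$\left(28307 + 29344\right) \left(38315 + 31813\right) = 57651 \cdot 70128 = 4042949328$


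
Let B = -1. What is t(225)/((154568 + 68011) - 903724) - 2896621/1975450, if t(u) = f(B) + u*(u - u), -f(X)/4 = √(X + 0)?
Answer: -2896621/1975450 + 4*I/681145 ≈ -1.4663 + 5.8725e-6*I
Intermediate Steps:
f(X) = -4*√X (f(X) = -4*√(X + 0) = -4*√X)
t(u) = -4*I (t(u) = -4*I + u*(u - u) = -4*I + u*0 = -4*I + 0 = -4*I)
t(225)/((154568 + 68011) - 903724) - 2896621/1975450 = (-4*I)/((154568 + 68011) - 903724) - 2896621/1975450 = (-4*I)/(222579 - 903724) - 2896621*1/1975450 = -4*I/(-681145) - 2896621/1975450 = -4*I*(-1/681145) - 2896621/1975450 = 4*I/681145 - 2896621/1975450 = -2896621/1975450 + 4*I/681145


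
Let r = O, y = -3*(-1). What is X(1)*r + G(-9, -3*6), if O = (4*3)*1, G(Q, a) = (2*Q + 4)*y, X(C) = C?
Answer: -30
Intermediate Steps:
y = 3
G(Q, a) = 12 + 6*Q (G(Q, a) = (2*Q + 4)*3 = (4 + 2*Q)*3 = 12 + 6*Q)
O = 12 (O = 12*1 = 12)
r = 12
X(1)*r + G(-9, -3*6) = 1*12 + (12 + 6*(-9)) = 12 + (12 - 54) = 12 - 42 = -30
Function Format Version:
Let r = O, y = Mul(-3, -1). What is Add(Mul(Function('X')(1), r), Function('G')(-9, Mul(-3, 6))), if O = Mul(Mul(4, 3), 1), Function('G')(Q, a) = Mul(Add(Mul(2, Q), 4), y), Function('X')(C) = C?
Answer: -30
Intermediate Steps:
y = 3
Function('G')(Q, a) = Add(12, Mul(6, Q)) (Function('G')(Q, a) = Mul(Add(Mul(2, Q), 4), 3) = Mul(Add(4, Mul(2, Q)), 3) = Add(12, Mul(6, Q)))
O = 12 (O = Mul(12, 1) = 12)
r = 12
Add(Mul(Function('X')(1), r), Function('G')(-9, Mul(-3, 6))) = Add(Mul(1, 12), Add(12, Mul(6, -9))) = Add(12, Add(12, -54)) = Add(12, -42) = -30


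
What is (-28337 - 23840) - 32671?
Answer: -84848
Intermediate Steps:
(-28337 - 23840) - 32671 = -52177 - 32671 = -84848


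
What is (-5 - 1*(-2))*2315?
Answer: -6945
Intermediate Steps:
(-5 - 1*(-2))*2315 = (-5 + 2)*2315 = -3*2315 = -6945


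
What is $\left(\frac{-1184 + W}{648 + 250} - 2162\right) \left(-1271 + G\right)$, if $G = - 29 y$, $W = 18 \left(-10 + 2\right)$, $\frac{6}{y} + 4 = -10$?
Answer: $\frac{8558051620}{3143} \approx 2.7229 \cdot 10^{6}$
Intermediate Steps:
$y = - \frac{3}{7}$ ($y = \frac{6}{-4 - 10} = \frac{6}{-14} = 6 \left(- \frac{1}{14}\right) = - \frac{3}{7} \approx -0.42857$)
$W = -144$ ($W = 18 \left(-8\right) = -144$)
$G = \frac{87}{7}$ ($G = \left(-29\right) \left(- \frac{3}{7}\right) = \frac{87}{7} \approx 12.429$)
$\left(\frac{-1184 + W}{648 + 250} - 2162\right) \left(-1271 + G\right) = \left(\frac{-1184 - 144}{648 + 250} - 2162\right) \left(-1271 + \frac{87}{7}\right) = \left(- \frac{1328}{898} - 2162\right) \left(- \frac{8810}{7}\right) = \left(\left(-1328\right) \frac{1}{898} - 2162\right) \left(- \frac{8810}{7}\right) = \left(- \frac{664}{449} - 2162\right) \left(- \frac{8810}{7}\right) = \left(- \frac{971402}{449}\right) \left(- \frac{8810}{7}\right) = \frac{8558051620}{3143}$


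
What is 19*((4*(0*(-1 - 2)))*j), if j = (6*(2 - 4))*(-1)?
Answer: 0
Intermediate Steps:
j = 12 (j = (6*(-2))*(-1) = -12*(-1) = 12)
19*((4*(0*(-1 - 2)))*j) = 19*((4*(0*(-1 - 2)))*12) = 19*((4*(0*(-3)))*12) = 19*((4*0)*12) = 19*(0*12) = 19*0 = 0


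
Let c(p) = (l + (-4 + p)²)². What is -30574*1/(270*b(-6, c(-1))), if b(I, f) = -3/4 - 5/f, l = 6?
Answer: 58763228/391905 ≈ 149.94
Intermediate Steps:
c(p) = (6 + (-4 + p)²)²
b(I, f) = -¾ - 5/f (b(I, f) = -3*¼ - 5/f = -¾ - 5/f)
-30574*1/(270*b(-6, c(-1))) = -30574*1/(270*(-¾ - 5/(6 + (-4 - 1)²)²)) = -30574*1/(270*(-¾ - 5/(6 + (-5)²)²)) = -30574*1/(270*(-¾ - 5/(6 + 25)²)) = -30574*1/(270*(-¾ - 5/(31²))) = -30574*1/(270*(-¾ - 5/961)) = -30574/((27*(-2903/3844))*10) = -30574/((-78381/3844*10)) = -30574/(-391905/1922) = -30574*(-1922/391905) = 58763228/391905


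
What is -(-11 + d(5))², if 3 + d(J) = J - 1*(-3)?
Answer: -36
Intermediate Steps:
d(J) = J (d(J) = -3 + (J - 1*(-3)) = -3 + (J + 3) = -3 + (3 + J) = J)
-(-11 + d(5))² = -(-11 + 5)² = -1*(-6)² = -1*36 = -36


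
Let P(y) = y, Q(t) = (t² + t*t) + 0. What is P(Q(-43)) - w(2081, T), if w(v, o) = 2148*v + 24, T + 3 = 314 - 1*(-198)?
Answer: -4466314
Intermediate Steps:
Q(t) = 2*t² (Q(t) = (t² + t²) + 0 = 2*t² + 0 = 2*t²)
T = 509 (T = -3 + (314 - 1*(-198)) = -3 + (314 + 198) = -3 + 512 = 509)
w(v, o) = 24 + 2148*v
P(Q(-43)) - w(2081, T) = 2*(-43)² - (24 + 2148*2081) = 2*1849 - (24 + 4469988) = 3698 - 1*4470012 = 3698 - 4470012 = -4466314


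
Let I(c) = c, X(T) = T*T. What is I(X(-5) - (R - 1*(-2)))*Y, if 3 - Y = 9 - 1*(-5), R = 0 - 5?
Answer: -308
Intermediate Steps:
R = -5
X(T) = T²
Y = -11 (Y = 3 - (9 - 1*(-5)) = 3 - (9 + 5) = 3 - 1*14 = 3 - 14 = -11)
I(X(-5) - (R - 1*(-2)))*Y = ((-5)² - (-5 - 1*(-2)))*(-11) = (25 - (-5 + 2))*(-11) = (25 - 1*(-3))*(-11) = (25 + 3)*(-11) = 28*(-11) = -308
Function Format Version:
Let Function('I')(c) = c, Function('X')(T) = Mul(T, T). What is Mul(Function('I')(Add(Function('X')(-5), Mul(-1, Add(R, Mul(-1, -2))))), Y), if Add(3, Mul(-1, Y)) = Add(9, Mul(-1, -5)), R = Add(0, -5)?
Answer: -308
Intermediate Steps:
R = -5
Function('X')(T) = Pow(T, 2)
Y = -11 (Y = Add(3, Mul(-1, Add(9, Mul(-1, -5)))) = Add(3, Mul(-1, Add(9, 5))) = Add(3, Mul(-1, 14)) = Add(3, -14) = -11)
Mul(Function('I')(Add(Function('X')(-5), Mul(-1, Add(R, Mul(-1, -2))))), Y) = Mul(Add(Pow(-5, 2), Mul(-1, Add(-5, Mul(-1, -2)))), -11) = Mul(Add(25, Mul(-1, Add(-5, 2))), -11) = Mul(Add(25, Mul(-1, -3)), -11) = Mul(Add(25, 3), -11) = Mul(28, -11) = -308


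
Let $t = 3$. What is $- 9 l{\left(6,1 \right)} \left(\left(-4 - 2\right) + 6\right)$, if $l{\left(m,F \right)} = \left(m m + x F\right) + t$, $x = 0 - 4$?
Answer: $0$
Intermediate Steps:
$x = -4$ ($x = 0 - 4 = -4$)
$l{\left(m,F \right)} = 3 + m^{2} - 4 F$ ($l{\left(m,F \right)} = \left(m m - 4 F\right) + 3 = \left(m^{2} - 4 F\right) + 3 = 3 + m^{2} - 4 F$)
$- 9 l{\left(6,1 \right)} \left(\left(-4 - 2\right) + 6\right) = - 9 \left(3 + 6^{2} - 4\right) \left(\left(-4 - 2\right) + 6\right) = - 9 \left(3 + 36 - 4\right) \left(-6 + 6\right) = \left(-9\right) 35 \cdot 0 = \left(-315\right) 0 = 0$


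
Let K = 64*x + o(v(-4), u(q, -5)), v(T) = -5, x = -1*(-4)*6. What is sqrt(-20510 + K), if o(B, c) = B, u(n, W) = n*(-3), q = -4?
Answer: I*sqrt(18979) ≈ 137.76*I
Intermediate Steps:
x = 24 (x = 4*6 = 24)
u(n, W) = -3*n
K = 1531 (K = 64*24 - 5 = 1536 - 5 = 1531)
sqrt(-20510 + K) = sqrt(-20510 + 1531) = sqrt(-18979) = I*sqrt(18979)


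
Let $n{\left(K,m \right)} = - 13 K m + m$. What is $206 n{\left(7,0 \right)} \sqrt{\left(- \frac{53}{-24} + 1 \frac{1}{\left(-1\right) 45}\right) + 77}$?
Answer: $0$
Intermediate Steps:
$n{\left(K,m \right)} = m - 13 K m$ ($n{\left(K,m \right)} = - 13 K m + m = m - 13 K m$)
$206 n{\left(7,0 \right)} \sqrt{\left(- \frac{53}{-24} + 1 \frac{1}{\left(-1\right) 45}\right) + 77} = 206 \cdot 0 \left(1 - 91\right) \sqrt{\left(- \frac{53}{-24} + 1 \frac{1}{\left(-1\right) 45}\right) + 77} = 206 \cdot 0 \left(1 - 91\right) \sqrt{\left(\left(-53\right) \left(- \frac{1}{24}\right) + 1 \frac{1}{-45}\right) + 77} = 206 \cdot 0 \left(-90\right) \sqrt{\left(\frac{53}{24} + 1 \left(- \frac{1}{45}\right)\right) + 77} = 206 \cdot 0 \sqrt{\left(\frac{53}{24} - \frac{1}{45}\right) + 77} = 0 \sqrt{\frac{787}{360} + 77} = 0 \sqrt{\frac{28507}{360}} = 0 \frac{\sqrt{285070}}{60} = 0$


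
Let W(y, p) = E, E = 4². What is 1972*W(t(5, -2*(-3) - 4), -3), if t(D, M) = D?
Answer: 31552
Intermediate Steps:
E = 16
W(y, p) = 16
1972*W(t(5, -2*(-3) - 4), -3) = 1972*16 = 31552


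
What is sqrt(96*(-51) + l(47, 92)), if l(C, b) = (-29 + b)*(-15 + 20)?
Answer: 3*I*sqrt(509) ≈ 67.683*I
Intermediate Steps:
l(C, b) = -145 + 5*b (l(C, b) = (-29 + b)*5 = -145 + 5*b)
sqrt(96*(-51) + l(47, 92)) = sqrt(96*(-51) + (-145 + 5*92)) = sqrt(-4896 + (-145 + 460)) = sqrt(-4896 + 315) = sqrt(-4581) = 3*I*sqrt(509)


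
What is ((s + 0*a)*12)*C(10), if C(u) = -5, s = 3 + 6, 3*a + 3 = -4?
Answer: -540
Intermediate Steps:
a = -7/3 (a = -1 + (⅓)*(-4) = -1 - 4/3 = -7/3 ≈ -2.3333)
s = 9
((s + 0*a)*12)*C(10) = ((9 + 0*(-7/3))*12)*(-5) = ((9 + 0)*12)*(-5) = (9*12)*(-5) = 108*(-5) = -540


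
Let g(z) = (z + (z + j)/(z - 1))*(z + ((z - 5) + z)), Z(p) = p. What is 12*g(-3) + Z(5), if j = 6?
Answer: 635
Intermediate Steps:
g(z) = (-5 + 3*z)*(z + (6 + z)/(-1 + z)) (g(z) = (z + (z + 6)/(z - 1))*(z + ((z - 5) + z)) = (z + (6 + z)/(-1 + z))*(z + ((-5 + z) + z)) = (z + (6 + z)/(-1 + z))*(z + (-5 + 2*z)) = (z + (6 + z)/(-1 + z))*(-5 + 3*z) = (-5 + 3*z)*(z + (6 + z)/(-1 + z)))
12*g(-3) + Z(5) = 12*((-30 - 5*(-3)² + 3*(-3)³ + 18*(-3))/(-1 - 3)) + 5 = 12*((-30 - 5*9 + 3*(-27) - 54)/(-4)) + 5 = 12*(-(-30 - 45 - 81 - 54)/4) + 5 = 12*(-¼*(-210)) + 5 = 12*(105/2) + 5 = 630 + 5 = 635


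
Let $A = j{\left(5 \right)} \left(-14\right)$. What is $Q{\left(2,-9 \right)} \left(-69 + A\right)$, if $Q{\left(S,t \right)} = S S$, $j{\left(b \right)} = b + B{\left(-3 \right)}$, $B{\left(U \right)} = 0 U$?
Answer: $-556$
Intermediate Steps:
$B{\left(U \right)} = 0$
$j{\left(b \right)} = b$ ($j{\left(b \right)} = b + 0 = b$)
$A = -70$ ($A = 5 \left(-14\right) = -70$)
$Q{\left(S,t \right)} = S^{2}$
$Q{\left(2,-9 \right)} \left(-69 + A\right) = 2^{2} \left(-69 - 70\right) = 4 \left(-139\right) = -556$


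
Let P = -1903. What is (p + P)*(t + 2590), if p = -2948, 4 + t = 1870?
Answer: -21616056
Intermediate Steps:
t = 1866 (t = -4 + 1870 = 1866)
(p + P)*(t + 2590) = (-2948 - 1903)*(1866 + 2590) = -4851*4456 = -21616056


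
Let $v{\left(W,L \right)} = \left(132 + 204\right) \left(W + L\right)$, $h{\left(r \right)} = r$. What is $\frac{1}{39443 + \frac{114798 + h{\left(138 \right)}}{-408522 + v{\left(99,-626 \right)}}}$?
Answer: $\frac{97599}{3849578201} \approx 2.5353 \cdot 10^{-5}$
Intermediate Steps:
$v{\left(W,L \right)} = 336 L + 336 W$ ($v{\left(W,L \right)} = 336 \left(L + W\right) = 336 L + 336 W$)
$\frac{1}{39443 + \frac{114798 + h{\left(138 \right)}}{-408522 + v{\left(99,-626 \right)}}} = \frac{1}{39443 + \frac{114798 + 138}{-408522 + \left(336 \left(-626\right) + 336 \cdot 99\right)}} = \frac{1}{39443 + \frac{114936}{-408522 + \left(-210336 + 33264\right)}} = \frac{1}{39443 + \frac{114936}{-408522 - 177072}} = \frac{1}{39443 + \frac{114936}{-585594}} = \frac{1}{39443 + 114936 \left(- \frac{1}{585594}\right)} = \frac{1}{39443 - \frac{19156}{97599}} = \frac{1}{\frac{3849578201}{97599}} = \frac{97599}{3849578201}$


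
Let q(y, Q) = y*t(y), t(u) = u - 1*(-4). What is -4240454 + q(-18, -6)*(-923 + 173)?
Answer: -4429454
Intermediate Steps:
t(u) = 4 + u (t(u) = u + 4 = 4 + u)
q(y, Q) = y*(4 + y)
-4240454 + q(-18, -6)*(-923 + 173) = -4240454 + (-18*(4 - 18))*(-923 + 173) = -4240454 - 18*(-14)*(-750) = -4240454 + 252*(-750) = -4240454 - 189000 = -4429454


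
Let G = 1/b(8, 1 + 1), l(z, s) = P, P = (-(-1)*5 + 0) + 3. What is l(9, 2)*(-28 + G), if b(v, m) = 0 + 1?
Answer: -216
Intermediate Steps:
b(v, m) = 1
P = 8 (P = (-1*(-5) + 0) + 3 = (5 + 0) + 3 = 5 + 3 = 8)
l(z, s) = 8
G = 1 (G = 1/1 = 1)
l(9, 2)*(-28 + G) = 8*(-28 + 1) = 8*(-27) = -216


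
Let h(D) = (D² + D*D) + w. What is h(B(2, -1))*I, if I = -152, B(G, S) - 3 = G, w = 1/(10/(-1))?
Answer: -37924/5 ≈ -7584.8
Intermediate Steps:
w = -⅒ (w = 1/(10*(-1)) = 1/(-10) = -⅒ ≈ -0.10000)
B(G, S) = 3 + G
h(D) = -⅒ + 2*D² (h(D) = (D² + D*D) - ⅒ = (D² + D²) - ⅒ = 2*D² - ⅒ = -⅒ + 2*D²)
h(B(2, -1))*I = (-⅒ + 2*(3 + 2)²)*(-152) = (-⅒ + 2*5²)*(-152) = (-⅒ + 2*25)*(-152) = (-⅒ + 50)*(-152) = (499/10)*(-152) = -37924/5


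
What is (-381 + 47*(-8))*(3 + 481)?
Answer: -366388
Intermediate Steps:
(-381 + 47*(-8))*(3 + 481) = (-381 - 376)*484 = -757*484 = -366388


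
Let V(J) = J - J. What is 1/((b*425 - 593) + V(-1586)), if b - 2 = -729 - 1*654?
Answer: -1/587518 ≈ -1.7021e-6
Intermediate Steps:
V(J) = 0
b = -1381 (b = 2 + (-729 - 1*654) = 2 + (-729 - 654) = 2 - 1383 = -1381)
1/((b*425 - 593) + V(-1586)) = 1/((-1381*425 - 593) + 0) = 1/((-586925 - 593) + 0) = 1/(-587518 + 0) = 1/(-587518) = -1/587518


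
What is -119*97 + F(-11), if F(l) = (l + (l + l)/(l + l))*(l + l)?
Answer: -11323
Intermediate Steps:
F(l) = 2*l*(1 + l) (F(l) = (l + (2*l)/((2*l)))*(2*l) = (l + (2*l)*(1/(2*l)))*(2*l) = (l + 1)*(2*l) = (1 + l)*(2*l) = 2*l*(1 + l))
-119*97 + F(-11) = -119*97 + 2*(-11)*(1 - 11) = -11543 + 2*(-11)*(-10) = -11543 + 220 = -11323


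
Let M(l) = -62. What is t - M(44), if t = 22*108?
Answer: 2438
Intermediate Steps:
t = 2376
t - M(44) = 2376 - 1*(-62) = 2376 + 62 = 2438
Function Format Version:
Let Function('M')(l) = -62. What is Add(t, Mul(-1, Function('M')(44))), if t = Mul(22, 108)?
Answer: 2438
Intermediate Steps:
t = 2376
Add(t, Mul(-1, Function('M')(44))) = Add(2376, Mul(-1, -62)) = Add(2376, 62) = 2438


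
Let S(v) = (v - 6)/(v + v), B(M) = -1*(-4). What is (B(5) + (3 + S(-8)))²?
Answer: 3969/64 ≈ 62.016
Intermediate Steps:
B(M) = 4
S(v) = (-6 + v)/(2*v) (S(v) = (-6 + v)/((2*v)) = (-6 + v)*(1/(2*v)) = (-6 + v)/(2*v))
(B(5) + (3 + S(-8)))² = (4 + (3 + (½)*(-6 - 8)/(-8)))² = (4 + (3 + (½)*(-⅛)*(-14)))² = (4 + (3 + 7/8))² = (4 + 31/8)² = (63/8)² = 3969/64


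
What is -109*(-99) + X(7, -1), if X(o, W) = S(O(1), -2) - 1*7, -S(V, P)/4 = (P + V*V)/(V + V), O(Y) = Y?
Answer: 10786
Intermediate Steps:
S(V, P) = -2*(P + V**2)/V (S(V, P) = -4*(P + V*V)/(V + V) = -4*(P + V**2)/(2*V) = -4*(P + V**2)*1/(2*V) = -2*(P + V**2)/V)
X(o, W) = -5 (X(o, W) = (-2*1 - 2*(-2)/1) - 1*7 = (-2 - 2*(-2)*1) - 7 = (-2 + 4) - 7 = 2 - 7 = -5)
-109*(-99) + X(7, -1) = -109*(-99) - 5 = 10791 - 5 = 10786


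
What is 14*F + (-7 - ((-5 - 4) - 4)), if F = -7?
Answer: -92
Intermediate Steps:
14*F + (-7 - ((-5 - 4) - 4)) = 14*(-7) + (-7 - ((-5 - 4) - 4)) = -98 + (-7 - (-9 - 4)) = -98 + (-7 - 1*(-13)) = -98 + (-7 + 13) = -98 + 6 = -92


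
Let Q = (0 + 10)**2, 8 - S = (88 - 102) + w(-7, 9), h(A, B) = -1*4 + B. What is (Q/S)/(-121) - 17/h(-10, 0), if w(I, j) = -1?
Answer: 46911/11132 ≈ 4.2141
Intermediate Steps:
h(A, B) = -4 + B
S = 23 (S = 8 - ((88 - 102) - 1) = 8 - (-14 - 1) = 8 - 1*(-15) = 8 + 15 = 23)
Q = 100 (Q = 10**2 = 100)
(Q/S)/(-121) - 17/h(-10, 0) = (100/23)/(-121) - 17/(-4 + 0) = (100*(1/23))*(-1/121) - 17/(-4) = (100/23)*(-1/121) - 17*(-1/4) = -100/2783 + 17/4 = 46911/11132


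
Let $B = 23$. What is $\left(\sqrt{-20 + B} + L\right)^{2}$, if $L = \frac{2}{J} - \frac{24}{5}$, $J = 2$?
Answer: $\frac{436}{25} - \frac{38 \sqrt{3}}{5} \approx 4.2764$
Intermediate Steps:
$L = - \frac{19}{5}$ ($L = \frac{2}{2} - \frac{24}{5} = 2 \cdot \frac{1}{2} - \frac{24}{5} = 1 - \frac{24}{5} = - \frac{19}{5} \approx -3.8$)
$\left(\sqrt{-20 + B} + L\right)^{2} = \left(\sqrt{-20 + 23} - \frac{19}{5}\right)^{2} = \left(\sqrt{3} - \frac{19}{5}\right)^{2} = \left(- \frac{19}{5} + \sqrt{3}\right)^{2}$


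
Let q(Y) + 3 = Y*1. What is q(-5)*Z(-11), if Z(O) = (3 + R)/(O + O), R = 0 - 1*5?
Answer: -8/11 ≈ -0.72727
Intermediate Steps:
R = -5 (R = 0 - 5 = -5)
Z(O) = -1/O (Z(O) = (3 - 5)/(O + O) = -2*1/(2*O) = -1/O)
q(Y) = -3 + Y (q(Y) = -3 + Y*1 = -3 + Y)
q(-5)*Z(-11) = (-3 - 5)*(-1/(-11)) = -(-8)*(-1)/11 = -8*1/11 = -8/11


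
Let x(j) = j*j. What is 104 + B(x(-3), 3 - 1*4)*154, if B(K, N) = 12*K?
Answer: 16736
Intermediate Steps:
x(j) = j²
104 + B(x(-3), 3 - 1*4)*154 = 104 + (12*(-3)²)*154 = 104 + (12*9)*154 = 104 + 108*154 = 104 + 16632 = 16736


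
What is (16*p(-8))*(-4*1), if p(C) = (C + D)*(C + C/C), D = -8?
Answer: -7168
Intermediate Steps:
p(C) = (1 + C)*(-8 + C) (p(C) = (C - 8)*(C + C/C) = (-8 + C)*(C + 1) = (-8 + C)*(1 + C) = (1 + C)*(-8 + C))
(16*p(-8))*(-4*1) = (16*(-8 + (-8)² - 7*(-8)))*(-4*1) = (16*(-8 + 64 + 56))*(-4) = (16*112)*(-4) = 1792*(-4) = -7168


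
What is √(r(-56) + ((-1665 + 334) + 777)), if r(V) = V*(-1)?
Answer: I*√498 ≈ 22.316*I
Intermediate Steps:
r(V) = -V
√(r(-56) + ((-1665 + 334) + 777)) = √(-1*(-56) + ((-1665 + 334) + 777)) = √(56 + (-1331 + 777)) = √(56 - 554) = √(-498) = I*√498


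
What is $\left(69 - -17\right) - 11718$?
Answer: $-11632$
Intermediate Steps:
$\left(69 - -17\right) - 11718 = \left(69 + 17\right) - 11718 = 86 - 11718 = -11632$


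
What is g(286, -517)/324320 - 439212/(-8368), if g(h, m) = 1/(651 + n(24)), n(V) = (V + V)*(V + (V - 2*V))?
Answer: 5795740533763/110422203360 ≈ 52.487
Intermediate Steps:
n(V) = 0 (n(V) = (2*V)*(V - V) = (2*V)*0 = 0)
g(h, m) = 1/651 (g(h, m) = 1/(651 + 0) = 1/651)
g(286, -517)/324320 - 439212/(-8368) = (1/651)/324320 - 439212/(-8368) = (1/651)*(1/324320) - 439212*(-1/8368) = 1/211132320 + 109803/2092 = 5795740533763/110422203360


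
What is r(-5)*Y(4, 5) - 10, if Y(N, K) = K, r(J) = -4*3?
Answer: -70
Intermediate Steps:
r(J) = -12
r(-5)*Y(4, 5) - 10 = -12*5 - 10 = -60 - 10 = -70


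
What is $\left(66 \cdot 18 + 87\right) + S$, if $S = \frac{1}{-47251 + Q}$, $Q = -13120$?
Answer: $\frac{76973024}{60371} \approx 1275.0$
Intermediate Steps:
$S = - \frac{1}{60371}$ ($S = \frac{1}{-47251 - 13120} = \frac{1}{-60371} = - \frac{1}{60371} \approx -1.6564 \cdot 10^{-5}$)
$\left(66 \cdot 18 + 87\right) + S = \left(66 \cdot 18 + 87\right) - \frac{1}{60371} = \left(1188 + 87\right) - \frac{1}{60371} = 1275 - \frac{1}{60371} = \frac{76973024}{60371}$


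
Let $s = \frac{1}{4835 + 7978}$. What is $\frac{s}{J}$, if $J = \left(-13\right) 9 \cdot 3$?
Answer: $- \frac{1}{4497363} \approx -2.2235 \cdot 10^{-7}$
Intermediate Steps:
$J = -351$ ($J = \left(-117\right) 3 = -351$)
$s = \frac{1}{12813} \approx 7.8046 \cdot 10^{-5}$
$\frac{s}{J} = \frac{1}{12813 \left(-351\right)} = \frac{1}{12813} \left(- \frac{1}{351}\right) = - \frac{1}{4497363}$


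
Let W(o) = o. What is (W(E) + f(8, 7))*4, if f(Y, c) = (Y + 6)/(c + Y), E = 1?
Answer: 116/15 ≈ 7.7333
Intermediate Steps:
f(Y, c) = (6 + Y)/(Y + c)
(W(E) + f(8, 7))*4 = (1 + (6 + 8)/(8 + 7))*4 = (1 + 14/15)*4 = (29/15)*4 = 116/15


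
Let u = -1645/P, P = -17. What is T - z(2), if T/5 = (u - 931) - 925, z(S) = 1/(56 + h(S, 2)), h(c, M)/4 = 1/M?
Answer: -8673047/986 ≈ -8796.2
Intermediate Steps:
u = 1645/17 (u = -1645/(-17) = -1645*(-1/17) = 1645/17 ≈ 96.765)
h(c, M) = 4/M
z(S) = 1/58 (z(S) = 1/(56 + 4/2) = 1/(56 + 4*(½)) = 1/(56 + 2) = 1/58)
T = -149535/17 (T = 5*((1645/17 - 931) - 925) = 5*(-14182/17 - 925) = 5*(-29907/17) = -149535/17 ≈ -8796.2)
T - z(2) = -149535/17 - 1*1/58 = -149535/17 - 1/58 = -8673047/986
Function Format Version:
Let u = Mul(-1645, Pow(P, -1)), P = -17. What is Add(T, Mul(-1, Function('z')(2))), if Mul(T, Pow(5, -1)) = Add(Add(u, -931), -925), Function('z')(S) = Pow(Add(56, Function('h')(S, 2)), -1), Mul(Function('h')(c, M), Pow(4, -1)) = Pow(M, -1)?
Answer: Rational(-8673047, 986) ≈ -8796.2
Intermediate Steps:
u = Rational(1645, 17) (u = Mul(-1645, Pow(-17, -1)) = Mul(-1645, Rational(-1, 17)) = Rational(1645, 17) ≈ 96.765)
Function('h')(c, M) = Mul(4, Pow(M, -1))
Function('z')(S) = Rational(1, 58) (Function('z')(S) = Pow(Add(56, Mul(4, Pow(2, -1))), -1) = Pow(Add(56, Mul(4, Rational(1, 2))), -1) = Pow(Add(56, 2), -1) = Pow(58, -1) = Rational(1, 58))
T = Rational(-149535, 17) (T = Mul(5, Add(Add(Rational(1645, 17), -931), -925)) = Mul(5, Add(Rational(-14182, 17), -925)) = Mul(5, Rational(-29907, 17)) = Rational(-149535, 17) ≈ -8796.2)
Add(T, Mul(-1, Function('z')(2))) = Add(Rational(-149535, 17), Mul(-1, Rational(1, 58))) = Add(Rational(-149535, 17), Rational(-1, 58)) = Rational(-8673047, 986)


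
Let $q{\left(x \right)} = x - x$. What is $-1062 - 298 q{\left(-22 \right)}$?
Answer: $-1062$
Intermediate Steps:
$q{\left(x \right)} = 0$
$-1062 - 298 q{\left(-22 \right)} = -1062 - 0 = -1062 + 0 = -1062$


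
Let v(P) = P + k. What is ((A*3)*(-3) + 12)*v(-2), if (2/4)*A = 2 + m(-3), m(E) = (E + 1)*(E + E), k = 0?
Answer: 480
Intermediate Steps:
v(P) = P (v(P) = P + 0 = P)
m(E) = 2*E*(1 + E) (m(E) = (1 + E)*(2*E) = 2*E*(1 + E))
A = 28 (A = 2*(2 + 2*(-3)*(1 - 3)) = 2*(2 + 2*(-3)*(-2)) = 2*(2 + 12) = 2*14 = 28)
((A*3)*(-3) + 12)*v(-2) = ((28*3)*(-3) + 12)*(-2) = (84*(-3) + 12)*(-2) = (-252 + 12)*(-2) = -240*(-2) = 480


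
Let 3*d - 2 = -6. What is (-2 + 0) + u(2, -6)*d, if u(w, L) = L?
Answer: 6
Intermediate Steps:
d = -4/3 (d = ⅔ + (⅓)*(-6) = ⅔ - 2 = -4/3 ≈ -1.3333)
(-2 + 0) + u(2, -6)*d = (-2 + 0) - 6*(-4/3) = -2 + 8 = 6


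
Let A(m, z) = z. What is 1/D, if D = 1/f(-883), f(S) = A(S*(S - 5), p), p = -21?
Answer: -21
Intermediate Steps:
f(S) = -21
D = -1/21 (D = 1/(-21) = -1/21 ≈ -0.047619)
1/D = 1/(-1/21) = -21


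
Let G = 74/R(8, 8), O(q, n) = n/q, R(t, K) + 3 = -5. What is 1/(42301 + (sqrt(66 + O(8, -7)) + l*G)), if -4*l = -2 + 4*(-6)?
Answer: 2703416/114194653161 - 16*sqrt(1042)/114194653161 ≈ 2.3669e-5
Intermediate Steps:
R(t, K) = -8 (R(t, K) = -3 - 5 = -8)
G = -37/4 (G = 74/(-8) = 74*(-1/8) = -37/4 ≈ -9.2500)
l = 13/2 (l = -(-2 + 4*(-6))/4 = -(-2 - 24)/4 = -1/4*(-26) = 13/2 ≈ 6.5000)
1/(42301 + (sqrt(66 + O(8, -7)) + l*G)) = 1/(42301 + (sqrt(66 - 7/8) + (13/2)*(-37/4))) = 1/(42301 + (sqrt(66 - 7*1/8) - 481/8)) = 1/(42301 + (sqrt(66 - 7/8) - 481/8)) = 1/(42301 + (sqrt(521/8) - 481/8)) = 1/(42301 + (sqrt(1042)/4 - 481/8)) = 1/(42301 + (-481/8 + sqrt(1042)/4)) = 1/(337927/8 + sqrt(1042)/4)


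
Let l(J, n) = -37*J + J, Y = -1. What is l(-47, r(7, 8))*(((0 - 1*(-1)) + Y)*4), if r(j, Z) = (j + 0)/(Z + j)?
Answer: 0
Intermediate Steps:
r(j, Z) = j/(Z + j)
l(J, n) = -36*J
l(-47, r(7, 8))*(((0 - 1*(-1)) + Y)*4) = (-36*(-47))*(((0 - 1*(-1)) - 1)*4) = 1692*(((0 + 1) - 1)*4) = 1692*((1 - 1)*4) = 1692*(0*4) = 1692*0 = 0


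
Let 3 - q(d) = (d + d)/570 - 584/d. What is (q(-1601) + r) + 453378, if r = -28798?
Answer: 193733250916/456285 ≈ 4.2459e+5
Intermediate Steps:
q(d) = 3 + 584/d - d/285 (q(d) = 3 - ((d + d)/570 - 584/d) = 3 - ((2*d)*(1/570) - 584/d) = 3 - (d/285 - 584/d) = 3 - (-584/d + d/285) = 3 + (584/d - d/285) = 3 + 584/d - d/285)
(q(-1601) + r) + 453378 = ((3 + 584/(-1601) - 1/285*(-1601)) - 28798) + 453378 = ((3 + 584*(-1/1601) + 1601/285) - 28798) + 453378 = ((3 - 584/1601 + 1601/285) - 28798) + 453378 = (3765616/456285 - 28798) + 453378 = -13136329814/456285 + 453378 = 193733250916/456285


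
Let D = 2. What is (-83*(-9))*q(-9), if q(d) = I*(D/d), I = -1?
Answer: 166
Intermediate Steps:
q(d) = -2/d
(-83*(-9))*q(-9) = (-83*(-9))*(-2/(-9)) = 747*(-2*(-1/9)) = 747*(2/9) = 166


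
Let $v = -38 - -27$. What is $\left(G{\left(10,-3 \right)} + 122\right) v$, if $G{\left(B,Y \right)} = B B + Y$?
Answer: $-2409$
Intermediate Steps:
$v = -11$ ($v = -38 + 27 = -11$)
$G{\left(B,Y \right)} = Y + B^{2}$ ($G{\left(B,Y \right)} = B^{2} + Y = Y + B^{2}$)
$\left(G{\left(10,-3 \right)} + 122\right) v = \left(\left(-3 + 10^{2}\right) + 122\right) \left(-11\right) = \left(\left(-3 + 100\right) + 122\right) \left(-11\right) = \left(97 + 122\right) \left(-11\right) = 219 \left(-11\right) = -2409$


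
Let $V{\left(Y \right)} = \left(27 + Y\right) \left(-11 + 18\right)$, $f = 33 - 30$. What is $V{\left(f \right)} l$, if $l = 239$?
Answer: $50190$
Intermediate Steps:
$f = 3$ ($f = 33 - 30 = 3$)
$V{\left(Y \right)} = 189 + 7 Y$ ($V{\left(Y \right)} = \left(27 + Y\right) 7 = 189 + 7 Y$)
$V{\left(f \right)} l = \left(189 + 7 \cdot 3\right) 239 = \left(189 + 21\right) 239 = 210 \cdot 239 = 50190$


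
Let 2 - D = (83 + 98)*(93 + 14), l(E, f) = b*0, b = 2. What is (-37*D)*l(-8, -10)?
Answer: 0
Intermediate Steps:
l(E, f) = 0 (l(E, f) = 2*0 = 0)
D = -19365 (D = 2 - (83 + 98)*(93 + 14) = 2 - 181*107 = 2 - 1*19367 = 2 - 19367 = -19365)
(-37*D)*l(-8, -10) = -37*(-19365)*0 = 716505*0 = 0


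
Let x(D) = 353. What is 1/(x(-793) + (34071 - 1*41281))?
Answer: -1/6857 ≈ -0.00014584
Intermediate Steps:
1/(x(-793) + (34071 - 1*41281)) = 1/(353 + (34071 - 1*41281)) = 1/(353 + (34071 - 41281)) = 1/(353 - 7210) = 1/(-6857) = -1/6857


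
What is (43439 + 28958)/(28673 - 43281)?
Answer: -72397/14608 ≈ -4.9560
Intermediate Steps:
(43439 + 28958)/(28673 - 43281) = 72397/(-14608) = 72397*(-1/14608) = -72397/14608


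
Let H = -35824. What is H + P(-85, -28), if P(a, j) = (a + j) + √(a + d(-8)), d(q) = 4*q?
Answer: -35937 + 3*I*√13 ≈ -35937.0 + 10.817*I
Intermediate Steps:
P(a, j) = a + j + √(-32 + a) (P(a, j) = (a + j) + √(a + 4*(-8)) = (a + j) + √(a - 32) = (a + j) + √(-32 + a) = a + j + √(-32 + a))
H + P(-85, -28) = -35824 + (-85 - 28 + √(-32 - 85)) = -35824 + (-85 - 28 + √(-117)) = -35824 + (-85 - 28 + 3*I*√13) = -35824 + (-113 + 3*I*√13) = -35937 + 3*I*√13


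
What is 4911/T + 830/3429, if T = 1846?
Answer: 18371999/6329934 ≈ 2.9024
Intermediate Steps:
4911/T + 830/3429 = 4911/1846 + 830/3429 = 18371999/6329934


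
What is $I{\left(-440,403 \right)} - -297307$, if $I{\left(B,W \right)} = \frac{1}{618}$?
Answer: $\frac{183735727}{618} \approx 2.9731 \cdot 10^{5}$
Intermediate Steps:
$I{\left(B,W \right)} = \frac{1}{618}$
$I{\left(-440,403 \right)} - -297307 = \frac{1}{618} - -297307 = \frac{1}{618} + 297307 = \frac{183735727}{618}$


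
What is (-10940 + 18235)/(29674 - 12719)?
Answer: 1459/3391 ≈ 0.43026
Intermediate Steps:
(-10940 + 18235)/(29674 - 12719) = 7295/16955 = 7295*(1/16955) = 1459/3391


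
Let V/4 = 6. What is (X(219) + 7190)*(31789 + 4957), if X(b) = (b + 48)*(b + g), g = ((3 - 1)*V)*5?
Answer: 4767536278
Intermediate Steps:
V = 24 (V = 4*6 = 24)
g = 240 (g = ((3 - 1)*24)*5 = (2*24)*5 = 48*5 = 240)
X(b) = (48 + b)*(240 + b) (X(b) = (b + 48)*(b + 240) = (48 + b)*(240 + b))
(X(219) + 7190)*(31789 + 4957) = ((11520 + 219² + 288*219) + 7190)*(31789 + 4957) = ((11520 + 47961 + 63072) + 7190)*36746 = (122553 + 7190)*36746 = 129743*36746 = 4767536278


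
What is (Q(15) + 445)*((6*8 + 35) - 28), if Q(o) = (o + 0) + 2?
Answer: 25410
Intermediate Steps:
Q(o) = 2 + o (Q(o) = o + 2 = 2 + o)
(Q(15) + 445)*((6*8 + 35) - 28) = ((2 + 15) + 445)*((6*8 + 35) - 28) = (17 + 445)*((48 + 35) - 28) = 462*(83 - 28) = 462*55 = 25410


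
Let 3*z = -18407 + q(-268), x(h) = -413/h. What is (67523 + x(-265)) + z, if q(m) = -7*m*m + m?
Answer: -84500371/795 ≈ -1.0629e+5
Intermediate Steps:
q(m) = m - 7*m² (q(m) = -7*m² + m = m - 7*m²)
z = -521443/3 (z = (-18407 - 268*(1 - 7*(-268)))/3 = (-18407 - 268*(1 + 1876))/3 = (-18407 - 268*1877)/3 = (-18407 - 503036)/3 = (⅓)*(-521443) = -521443/3 ≈ -1.7381e+5)
(67523 + x(-265)) + z = (67523 - 413/(-265)) - 521443/3 = (67523 - 413*(-1/265)) - 521443/3 = (67523 + 413/265) - 521443/3 = 17894008/265 - 521443/3 = -84500371/795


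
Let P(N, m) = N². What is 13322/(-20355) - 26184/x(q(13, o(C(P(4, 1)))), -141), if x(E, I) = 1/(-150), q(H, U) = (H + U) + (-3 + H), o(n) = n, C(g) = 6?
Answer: 79946284678/20355 ≈ 3.9276e+6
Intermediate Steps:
q(H, U) = -3 + U + 2*H
x(E, I) = -1/150
13322/(-20355) - 26184/x(q(13, o(C(P(4, 1)))), -141) = 13322/(-20355) - 26184/(-1/150) = 13322*(-1/20355) - 26184*(-150) = -13322/20355 + 3927600 = 79946284678/20355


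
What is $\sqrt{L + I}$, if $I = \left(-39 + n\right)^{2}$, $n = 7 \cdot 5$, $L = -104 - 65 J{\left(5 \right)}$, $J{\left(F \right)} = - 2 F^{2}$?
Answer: $\sqrt{3162} \approx 56.232$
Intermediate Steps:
$L = 3146$ ($L = -104 - 65 \left(- 2 \cdot 5^{2}\right) = -104 - 65 \left(\left(-2\right) 25\right) = -104 - -3250 = -104 + 3250 = 3146$)
$n = 35$
$I = 16$ ($I = \left(-39 + 35\right)^{2} = \left(-4\right)^{2} = 16$)
$\sqrt{L + I} = \sqrt{3146 + 16} = \sqrt{3162}$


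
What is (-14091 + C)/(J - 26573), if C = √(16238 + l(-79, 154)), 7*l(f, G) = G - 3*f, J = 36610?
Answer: -14091/10037 + 3*√88711/70259 ≈ -1.3912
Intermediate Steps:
l(f, G) = -3*f/7 + G/7 (l(f, G) = (G - 3*f)/7 = -3*f/7 + G/7)
C = 3*√88711/7 (C = √(16238 + (-3/7*(-79) + (⅐)*154)) = √(16238 + (237/7 + 22)) = √(16238 + 391/7) = √(114057/7) = 3*√88711/7 ≈ 127.65)
(-14091 + C)/(J - 26573) = (-14091 + 3*√88711/7)/(36610 - 26573) = (-14091 + 3*√88711/7)/10037 = (-14091 + 3*√88711/7)*(1/10037) = -14091/10037 + 3*√88711/70259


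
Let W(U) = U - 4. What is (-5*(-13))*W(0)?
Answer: -260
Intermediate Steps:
W(U) = -4 + U
(-5*(-13))*W(0) = (-5*(-13))*(-4 + 0) = 65*(-4) = -260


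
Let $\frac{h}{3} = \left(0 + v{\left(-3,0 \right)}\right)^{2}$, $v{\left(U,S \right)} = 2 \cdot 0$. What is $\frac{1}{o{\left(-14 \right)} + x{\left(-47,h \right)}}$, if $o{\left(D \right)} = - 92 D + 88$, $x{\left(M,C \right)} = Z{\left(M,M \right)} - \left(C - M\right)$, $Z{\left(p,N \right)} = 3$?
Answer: $\frac{1}{1332} \approx 0.00075075$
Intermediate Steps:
$v{\left(U,S \right)} = 0$
$h = 0$ ($h = 3 \left(0 + 0\right)^{2} = 3 \cdot 0^{2} = 3 \cdot 0 = 0$)
$x{\left(M,C \right)} = 3 + M - C$ ($x{\left(M,C \right)} = 3 - \left(C - M\right) = 3 + M - C$)
$o{\left(D \right)} = 88 - 92 D$
$\frac{1}{o{\left(-14 \right)} + x{\left(-47,h \right)}} = \frac{1}{\left(88 - -1288\right) - 44} = \frac{1}{\left(88 + 1288\right) + \left(3 - 47 + 0\right)} = \frac{1}{1376 - 44} = \frac{1}{1332}$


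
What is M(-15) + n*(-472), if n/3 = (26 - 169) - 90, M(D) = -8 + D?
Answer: 329905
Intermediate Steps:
n = -699 (n = 3*((26 - 169) - 90) = 3*(-143 - 90) = 3*(-233) = -699)
M(-15) + n*(-472) = (-8 - 15) - 699*(-472) = -23 + 329928 = 329905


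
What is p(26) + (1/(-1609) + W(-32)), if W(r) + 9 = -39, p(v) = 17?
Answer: -49880/1609 ≈ -31.001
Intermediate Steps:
W(r) = -48 (W(r) = -9 - 39 = -48)
p(26) + (1/(-1609) + W(-32)) = 17 + (1/(-1609) - 48) = 17 + (-1/1609 - 48) = 17 - 77233/1609 = -49880/1609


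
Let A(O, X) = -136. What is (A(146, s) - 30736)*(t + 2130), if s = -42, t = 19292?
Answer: -661339984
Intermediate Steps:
(A(146, s) - 30736)*(t + 2130) = (-136 - 30736)*(19292 + 2130) = -30872*21422 = -661339984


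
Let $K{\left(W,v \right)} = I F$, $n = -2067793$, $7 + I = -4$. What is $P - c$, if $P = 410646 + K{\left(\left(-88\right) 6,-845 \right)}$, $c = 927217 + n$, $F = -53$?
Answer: $1551805$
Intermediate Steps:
$I = -11$ ($I = -7 - 4 = -11$)
$K{\left(W,v \right)} = 583$ ($K{\left(W,v \right)} = \left(-11\right) \left(-53\right) = 583$)
$c = -1140576$ ($c = 927217 - 2067793 = -1140576$)
$P = 411229$ ($P = 410646 + 583 = 411229$)
$P - c = 411229 - -1140576 = 411229 + 1140576 = 1551805$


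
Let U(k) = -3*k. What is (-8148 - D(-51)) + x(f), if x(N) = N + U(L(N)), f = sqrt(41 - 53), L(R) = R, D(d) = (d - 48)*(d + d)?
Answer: -18246 - 4*I*sqrt(3) ≈ -18246.0 - 6.9282*I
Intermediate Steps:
D(d) = 2*d*(-48 + d) (D(d) = (-48 + d)*(2*d) = 2*d*(-48 + d))
f = 2*I*sqrt(3) (f = sqrt(-12) = 2*I*sqrt(3) ≈ 3.4641*I)
x(N) = -2*N (x(N) = N - 3*N = -2*N)
(-8148 - D(-51)) + x(f) = (-8148 - 2*(-51)*(-48 - 51)) - 4*I*sqrt(3) = (-8148 - 2*(-51)*(-99)) - 4*I*sqrt(3) = (-8148 - 1*10098) - 4*I*sqrt(3) = (-8148 - 10098) - 4*I*sqrt(3) = -18246 - 4*I*sqrt(3)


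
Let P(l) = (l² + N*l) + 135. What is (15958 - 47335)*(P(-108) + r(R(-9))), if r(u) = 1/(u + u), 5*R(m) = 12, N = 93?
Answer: -440585375/8 ≈ -5.5073e+7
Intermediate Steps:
R(m) = 12/5 (R(m) = (⅕)*12 = 12/5)
r(u) = 1/(2*u)
P(l) = 135 + l² + 93*l (P(l) = (l² + 93*l) + 135 = 135 + l² + 93*l)
(15958 - 47335)*(P(-108) + r(R(-9))) = (15958 - 47335)*((135 + (-108)² + 93*(-108)) + 1/(2*(12/5))) = -31377*((135 + 11664 - 10044) + (½)*(5/12)) = -31377*(1755 + 5/24) = -31377*42125/24 = -440585375/8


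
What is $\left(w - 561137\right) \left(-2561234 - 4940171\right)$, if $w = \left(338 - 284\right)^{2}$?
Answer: $4187441800505$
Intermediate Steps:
$w = 2916$ ($w = 54^{2} = 2916$)
$\left(w - 561137\right) \left(-2561234 - 4940171\right) = \left(2916 - 561137\right) \left(-2561234 - 4940171\right) = \left(-558221\right) \left(-7501405\right) = 4187441800505$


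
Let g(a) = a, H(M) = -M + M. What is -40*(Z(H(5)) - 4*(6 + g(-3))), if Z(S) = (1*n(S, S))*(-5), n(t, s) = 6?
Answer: 1680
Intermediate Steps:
H(M) = 0
Z(S) = -30 (Z(S) = (1*6)*(-5) = 6*(-5) = -30)
-40*(Z(H(5)) - 4*(6 + g(-3))) = -40*(-30 - 4*(6 - 3)) = -40*(-30 - 4*3) = -40*(-30 - 12) = -40*(-42) = 1680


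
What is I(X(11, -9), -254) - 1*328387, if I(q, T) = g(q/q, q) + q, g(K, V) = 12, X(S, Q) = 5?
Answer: -328370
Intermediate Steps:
I(q, T) = 12 + q
I(X(11, -9), -254) - 1*328387 = (12 + 5) - 1*328387 = 17 - 328387 = -328370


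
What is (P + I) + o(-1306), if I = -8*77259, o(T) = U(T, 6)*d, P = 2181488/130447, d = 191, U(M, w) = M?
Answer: -113162939058/130447 ≈ -8.6750e+5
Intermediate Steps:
P = 2181488/130447 (P = 2181488*(1/130447) = 2181488/130447 ≈ 16.723)
o(T) = 191*T (o(T) = T*191 = 191*T)
I = -618072
(P + I) + o(-1306) = (2181488/130447 - 618072) + 191*(-1306) = -80623456696/130447 - 249446 = -113162939058/130447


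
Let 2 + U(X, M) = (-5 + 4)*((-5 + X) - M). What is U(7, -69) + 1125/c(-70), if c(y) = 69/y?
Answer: -27929/23 ≈ -1214.3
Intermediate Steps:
U(X, M) = 3 + M - X (U(X, M) = -2 + (-5 + 4)*((-5 + X) - M) = -2 - (-5 + X - M) = -2 + (5 + M - X) = 3 + M - X)
U(7, -69) + 1125/c(-70) = (3 - 69 - 1*7) + 1125/((69/(-70))) = (3 - 69 - 7) + 1125/((69*(-1/70))) = -73 + 1125/(-69/70) = -73 + 1125*(-70/69) = -73 - 26250/23 = -27929/23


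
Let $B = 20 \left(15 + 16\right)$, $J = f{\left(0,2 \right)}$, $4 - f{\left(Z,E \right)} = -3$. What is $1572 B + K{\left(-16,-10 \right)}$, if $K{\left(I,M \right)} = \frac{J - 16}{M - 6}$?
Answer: $\frac{15594249}{16} \approx 9.7464 \cdot 10^{5}$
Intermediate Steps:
$f{\left(Z,E \right)} = 7$ ($f{\left(Z,E \right)} = 4 - -3 = 4 + 3 = 7$)
$J = 7$
$B = 620$ ($B = 20 \cdot 31 = 620$)
$K{\left(I,M \right)} = - \frac{9}{-6 + M}$ ($K{\left(I,M \right)} = \frac{7 - 16}{M - 6} = - \frac{9}{-6 + M}$)
$1572 B + K{\left(-16,-10 \right)} = 1572 \cdot 620 - \frac{9}{-6 - 10} = 974640 - \frac{9}{-16} = 974640 - - \frac{9}{16} = 974640 + \frac{9}{16} = \frac{15594249}{16}$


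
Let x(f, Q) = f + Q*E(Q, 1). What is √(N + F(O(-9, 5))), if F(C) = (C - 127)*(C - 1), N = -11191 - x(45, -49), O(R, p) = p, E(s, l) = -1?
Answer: I*√11773 ≈ 108.5*I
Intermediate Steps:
x(f, Q) = f - Q (x(f, Q) = f + Q*(-1) = f - Q)
N = -11285 (N = -11191 - (45 - 1*(-49)) = -11191 - (45 + 49) = -11191 - 1*94 = -11191 - 94 = -11285)
F(C) = (-1 + C)*(-127 + C) (F(C) = (-127 + C)*(-1 + C) = (-1 + C)*(-127 + C))
√(N + F(O(-9, 5))) = √(-11285 + (127 + 5² - 128*5)) = √(-11285 + (127 + 25 - 640)) = √(-11285 - 488) = √(-11773) = I*√11773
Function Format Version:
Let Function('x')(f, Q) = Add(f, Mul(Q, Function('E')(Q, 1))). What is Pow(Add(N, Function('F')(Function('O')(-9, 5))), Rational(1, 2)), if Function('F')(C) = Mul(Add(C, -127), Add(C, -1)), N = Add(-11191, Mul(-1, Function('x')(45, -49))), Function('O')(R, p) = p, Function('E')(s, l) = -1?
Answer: Mul(I, Pow(11773, Rational(1, 2))) ≈ Mul(108.50, I)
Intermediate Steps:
Function('x')(f, Q) = Add(f, Mul(-1, Q)) (Function('x')(f, Q) = Add(f, Mul(Q, -1)) = Add(f, Mul(-1, Q)))
N = -11285 (N = Add(-11191, Mul(-1, Add(45, Mul(-1, -49)))) = Add(-11191, Mul(-1, Add(45, 49))) = Add(-11191, Mul(-1, 94)) = Add(-11191, -94) = -11285)
Function('F')(C) = Mul(Add(-1, C), Add(-127, C)) (Function('F')(C) = Mul(Add(-127, C), Add(-1, C)) = Mul(Add(-1, C), Add(-127, C)))
Pow(Add(N, Function('F')(Function('O')(-9, 5))), Rational(1, 2)) = Pow(Add(-11285, Add(127, Pow(5, 2), Mul(-128, 5))), Rational(1, 2)) = Pow(Add(-11285, Add(127, 25, -640)), Rational(1, 2)) = Pow(Add(-11285, -488), Rational(1, 2)) = Pow(-11773, Rational(1, 2)) = Mul(I, Pow(11773, Rational(1, 2)))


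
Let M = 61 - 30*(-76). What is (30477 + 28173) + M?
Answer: 60991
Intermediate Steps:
M = 2341 (M = 61 + 2280 = 2341)
(30477 + 28173) + M = (30477 + 28173) + 2341 = 58650 + 2341 = 60991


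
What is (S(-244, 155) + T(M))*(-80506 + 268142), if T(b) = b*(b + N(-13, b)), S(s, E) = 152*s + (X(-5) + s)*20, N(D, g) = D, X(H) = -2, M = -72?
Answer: -6733880768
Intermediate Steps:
S(s, E) = -40 + 172*s (S(s, E) = 152*s + (-2 + s)*20 = 152*s + (-40 + 20*s) = -40 + 172*s)
T(b) = b*(-13 + b) (T(b) = b*(b - 13) = b*(-13 + b))
(S(-244, 155) + T(M))*(-80506 + 268142) = ((-40 + 172*(-244)) - 72*(-13 - 72))*(-80506 + 268142) = ((-40 - 41968) - 72*(-85))*187636 = (-42008 + 6120)*187636 = -35888*187636 = -6733880768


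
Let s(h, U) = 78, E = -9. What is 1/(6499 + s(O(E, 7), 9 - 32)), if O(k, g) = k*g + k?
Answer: 1/6577 ≈ 0.00015204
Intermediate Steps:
O(k, g) = k + g*k (O(k, g) = g*k + k = k + g*k)
1/(6499 + s(O(E, 7), 9 - 32)) = 1/(6499 + 78) = 1/6577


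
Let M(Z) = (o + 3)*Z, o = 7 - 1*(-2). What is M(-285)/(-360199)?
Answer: 3420/360199 ≈ 0.0094948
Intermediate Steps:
o = 9 (o = 7 + 2 = 9)
M(Z) = 12*Z (M(Z) = (9 + 3)*Z = 12*Z)
M(-285)/(-360199) = (12*(-285))/(-360199) = -3420*(-1/360199) = 3420/360199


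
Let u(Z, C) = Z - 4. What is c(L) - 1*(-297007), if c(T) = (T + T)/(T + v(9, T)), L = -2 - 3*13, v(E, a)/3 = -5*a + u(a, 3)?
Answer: 130385991/439 ≈ 2.9701e+5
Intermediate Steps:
u(Z, C) = -4 + Z
v(E, a) = -12 - 12*a (v(E, a) = 3*(-5*a + (-4 + a)) = 3*(-4 - 4*a) = -12 - 12*a)
L = -41 (L = -2 - 39 = -41)
c(T) = 2*T/(-12 - 11*T) (c(T) = (T + T)/(T + (-12 - 12*T)) = (2*T)/(-12 - 11*T) = 2*T/(-12 - 11*T))
c(L) - 1*(-297007) = -2*(-41)/(12 + 11*(-41)) - 1*(-297007) = -2*(-41)/(12 - 451) + 297007 = -2*(-41)/(-439) + 297007 = -2*(-41)*(-1/439) + 297007 = -82/439 + 297007 = 130385991/439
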